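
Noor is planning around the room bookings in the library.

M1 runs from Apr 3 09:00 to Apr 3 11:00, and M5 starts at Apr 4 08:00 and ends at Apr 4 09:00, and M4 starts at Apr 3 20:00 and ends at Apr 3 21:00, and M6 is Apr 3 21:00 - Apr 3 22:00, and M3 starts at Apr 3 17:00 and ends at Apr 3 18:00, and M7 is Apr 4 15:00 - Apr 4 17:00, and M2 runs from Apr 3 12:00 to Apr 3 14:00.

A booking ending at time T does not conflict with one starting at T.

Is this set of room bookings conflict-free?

Yes

Sorted by start: M1, M2, M3, M4, M6, M5, M7.
M2 starts after M1 ends; M1 is clear from here.
M3 starts after M2 ends; M2 is clear from here.
M4 starts after M3 ends; M3 is clear from here.
M6 starts exactly when M4 ends (back-to-back, no overlap); M4 is clear from here.
M5 starts after M6 ends; M6 is clear from here.
M7 starts after M5 ends.
Every pair is clear; the schedule has no overlaps.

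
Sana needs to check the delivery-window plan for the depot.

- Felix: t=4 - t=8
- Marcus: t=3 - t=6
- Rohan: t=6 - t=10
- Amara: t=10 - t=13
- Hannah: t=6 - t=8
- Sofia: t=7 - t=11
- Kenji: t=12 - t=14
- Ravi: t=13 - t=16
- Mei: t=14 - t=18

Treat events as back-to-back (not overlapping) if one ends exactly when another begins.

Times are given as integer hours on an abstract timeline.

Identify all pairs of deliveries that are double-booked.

Amara & Kenji, Amara & Sofia, Felix & Hannah, Felix & Marcus, Felix & Rohan, Felix & Sofia, Hannah & Rohan, Hannah & Sofia, Kenji & Ravi, Mei & Ravi, Rohan & Sofia

Check each pair: they overlap iff neither finishes before the other starts.
Sorted by start: Marcus, Felix, Rohan, Hannah, Sofia, Amara, Kenji, Ravi, Mei.
Felix starts before Marcus ends → Marcus and Felix overlap.
Rohan starts exactly when Marcus ends (back-to-back, no overlap), so nothing later overlaps Marcus either.
Rohan starts before Felix ends → Felix and Rohan overlap.
Hannah starts before Felix ends → Felix and Hannah overlap.
Sofia starts before Felix ends → Felix and Sofia overlap.
Amara starts after Felix ends, so nothing later overlaps Felix either.
Hannah starts before Rohan ends → Rohan and Hannah overlap.
Sofia starts before Rohan ends → Rohan and Sofia overlap.
Amara starts exactly when Rohan ends (back-to-back, no overlap), so nothing later overlaps Rohan either.
Sofia starts before Hannah ends → Hannah and Sofia overlap.
Amara starts after Hannah ends, so nothing later overlaps Hannah either.
Amara starts before Sofia ends → Sofia and Amara overlap.
Kenji starts after Sofia ends, so nothing later overlaps Sofia either.
Kenji starts before Amara ends → Amara and Kenji overlap.
Ravi starts exactly when Amara ends (back-to-back, no overlap), so nothing later overlaps Amara either.
Ravi starts before Kenji ends → Kenji and Ravi overlap.
Mei starts exactly when Kenji ends (back-to-back, no overlap).
Mei starts before Ravi ends → Ravi and Mei overlap.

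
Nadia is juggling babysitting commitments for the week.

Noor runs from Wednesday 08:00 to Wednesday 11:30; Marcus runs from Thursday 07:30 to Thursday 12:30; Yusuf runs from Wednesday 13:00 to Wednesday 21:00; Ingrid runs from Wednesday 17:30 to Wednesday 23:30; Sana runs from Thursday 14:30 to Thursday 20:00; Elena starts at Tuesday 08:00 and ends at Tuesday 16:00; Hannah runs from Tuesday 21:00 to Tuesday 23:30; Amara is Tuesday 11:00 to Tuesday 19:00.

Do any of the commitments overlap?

Yes

Sorted by start: Elena, Amara, Hannah, Noor, Yusuf, Ingrid, Marcus, Sana.
Amara starts before Elena ends → Elena and Amara overlap.
That's a conflict, so the schedule is not conflict-free.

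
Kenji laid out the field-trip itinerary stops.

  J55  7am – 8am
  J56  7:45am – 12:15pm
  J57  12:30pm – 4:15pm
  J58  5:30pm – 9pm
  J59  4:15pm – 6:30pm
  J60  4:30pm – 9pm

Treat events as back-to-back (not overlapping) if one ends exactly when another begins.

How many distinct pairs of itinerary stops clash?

Sorted by start: J55, J56, J57, J59, J60, J58.
J56 starts before J55 ends → J55 and J56 overlap.
J57 starts after J55 ends, so J55 has no further overlaps.
J57 starts after J56 ends, so J56 has no further overlaps.
J59 starts exactly when J57 ends (back-to-back, no overlap), so J57 has no further overlaps.
J60 starts before J59 ends → J59 and J60 overlap.
J58 starts before J59 ends → J59 and J58 overlap.
J58 starts before J60 ends → J60 and J58 overlap.
Overlapping pairs: J55 & J56, J58 & J59, J58 & J60, J59 & J60 — 4 in total.

4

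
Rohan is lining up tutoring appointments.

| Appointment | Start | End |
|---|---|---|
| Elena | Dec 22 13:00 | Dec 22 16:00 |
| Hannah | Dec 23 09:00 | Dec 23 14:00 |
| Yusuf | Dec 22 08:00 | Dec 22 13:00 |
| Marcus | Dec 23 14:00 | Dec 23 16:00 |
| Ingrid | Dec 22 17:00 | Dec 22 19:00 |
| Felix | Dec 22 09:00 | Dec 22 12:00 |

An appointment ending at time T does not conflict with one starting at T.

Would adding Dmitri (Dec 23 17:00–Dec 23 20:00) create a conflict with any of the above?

Yusuf: ends Dec 22 13:00 at or before Dmitri starts Dec 23 17:00 → clear.
Felix: ends Dec 22 12:00 at or before Dmitri starts Dec 23 17:00 → clear.
Elena: ends Dec 22 16:00 at or before Dmitri starts Dec 23 17:00 → clear.
Ingrid: ends Dec 22 19:00 at or before Dmitri starts Dec 23 17:00 → clear.
Hannah: ends Dec 23 14:00 at or before Dmitri starts Dec 23 17:00 → clear.
Marcus: ends Dec 23 16:00 at or before Dmitri starts Dec 23 17:00 → clear.

No — it doesn't clash with anything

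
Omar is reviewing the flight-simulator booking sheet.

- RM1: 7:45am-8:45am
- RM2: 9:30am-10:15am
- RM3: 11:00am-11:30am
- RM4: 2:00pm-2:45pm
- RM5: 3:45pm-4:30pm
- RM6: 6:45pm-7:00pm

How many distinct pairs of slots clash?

0

Sorted by start: RM1, RM2, RM3, RM4, RM5, RM6.
RM2 starts after RM1 ends; RM1 is clear from here.
RM3 starts after RM2 ends; RM2 is clear from here.
RM4 starts after RM3 ends; RM3 is clear from here.
RM5 starts after RM4 ends; RM4 is clear from here.
RM6 starts after RM5 ends.
No pair overlaps.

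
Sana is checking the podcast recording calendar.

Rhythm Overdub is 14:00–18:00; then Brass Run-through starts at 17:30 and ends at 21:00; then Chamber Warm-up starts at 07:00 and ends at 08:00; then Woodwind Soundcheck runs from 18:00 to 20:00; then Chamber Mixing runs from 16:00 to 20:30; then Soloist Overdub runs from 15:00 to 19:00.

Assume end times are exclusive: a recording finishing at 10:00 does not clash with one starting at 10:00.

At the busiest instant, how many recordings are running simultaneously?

Sort all start/end points and keep a running count:
07:00 start Chamber Warm-up → 1
08:00 end Chamber Warm-up → 0
14:00 start Rhythm Overdub → 1
15:00 start Soloist Overdub → 2
16:00 start Chamber Mixing → 3
17:30 start Brass Run-through → 4
18:00 end Rhythm Overdub → 3
18:00 start Woodwind Soundcheck → 4
19:00 end Soloist Overdub → 3
20:00 end Woodwind Soundcheck → 2
20:30 end Chamber Mixing → 1
21:00 end Brass Run-through → 0
Peak is 4, at 17:30 (Brass Run-through, Chamber Mixing, Rhythm Overdub, Soloist Overdub).

4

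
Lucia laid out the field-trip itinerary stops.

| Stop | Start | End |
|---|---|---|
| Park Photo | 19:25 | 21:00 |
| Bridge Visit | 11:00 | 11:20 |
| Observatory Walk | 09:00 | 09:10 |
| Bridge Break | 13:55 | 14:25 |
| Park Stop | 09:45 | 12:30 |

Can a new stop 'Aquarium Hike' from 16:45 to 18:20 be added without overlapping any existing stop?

Observatory Walk: ends 09:10 at or before Aquarium Hike starts 16:45 → clear.
Park Stop: ends 12:30 at or before Aquarium Hike starts 16:45 → clear.
Bridge Visit: ends 11:20 at or before Aquarium Hike starts 16:45 → clear.
Bridge Break: ends 14:25 at or before Aquarium Hike starts 16:45 → clear.
Park Photo: starts 19:25 at or after Aquarium Hike ends 18:20 → clear.

Yes — the slot is free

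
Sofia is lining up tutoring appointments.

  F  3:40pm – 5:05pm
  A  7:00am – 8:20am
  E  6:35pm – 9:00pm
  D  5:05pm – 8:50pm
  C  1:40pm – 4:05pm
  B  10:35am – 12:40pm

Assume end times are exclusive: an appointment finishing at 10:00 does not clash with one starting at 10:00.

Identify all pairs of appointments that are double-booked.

Sorted by start: A, B, C, F, D, E.
B starts after A ends — done with A.
C starts after B ends — done with B.
F starts before C ends → C and F overlap.
D starts after C ends — done with C.
D starts exactly when F ends (back-to-back, no overlap) — done with F.
E starts before D ends → D and E overlap.

C & F, D & E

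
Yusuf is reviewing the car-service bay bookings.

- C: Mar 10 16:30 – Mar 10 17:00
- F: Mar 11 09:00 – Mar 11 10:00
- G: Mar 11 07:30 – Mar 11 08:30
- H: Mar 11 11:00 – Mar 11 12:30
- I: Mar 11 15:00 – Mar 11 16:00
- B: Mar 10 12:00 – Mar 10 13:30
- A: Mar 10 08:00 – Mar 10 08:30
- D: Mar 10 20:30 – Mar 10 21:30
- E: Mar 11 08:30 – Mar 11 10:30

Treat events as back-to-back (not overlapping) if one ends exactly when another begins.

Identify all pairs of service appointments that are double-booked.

E & F

Sorted by start: A, B, C, D, G, E, F, H, I.
B starts after A ends, so nothing later overlaps A either.
C starts after B ends, so nothing later overlaps B either.
D starts after C ends, so nothing later overlaps C either.
G starts after D ends, so nothing later overlaps D either.
E starts exactly when G ends (back-to-back, no overlap), so nothing later overlaps G either.
F starts before E ends → E and F overlap.
H starts after E ends, so nothing later overlaps E either.
H starts after F ends, so nothing later overlaps F either.
I starts after H ends.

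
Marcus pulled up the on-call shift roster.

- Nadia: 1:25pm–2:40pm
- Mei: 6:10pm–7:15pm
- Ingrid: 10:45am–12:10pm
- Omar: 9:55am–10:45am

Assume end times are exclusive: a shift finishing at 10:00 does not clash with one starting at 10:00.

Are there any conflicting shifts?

Sorted by start: Omar, Ingrid, Nadia, Mei.
Ingrid starts exactly when Omar ends (back-to-back, no overlap), so Omar has no further overlaps.
Nadia starts after Ingrid ends, so Ingrid has no further overlaps.
Mei starts after Nadia ends.
Every pair is clear; the schedule has no overlaps.

No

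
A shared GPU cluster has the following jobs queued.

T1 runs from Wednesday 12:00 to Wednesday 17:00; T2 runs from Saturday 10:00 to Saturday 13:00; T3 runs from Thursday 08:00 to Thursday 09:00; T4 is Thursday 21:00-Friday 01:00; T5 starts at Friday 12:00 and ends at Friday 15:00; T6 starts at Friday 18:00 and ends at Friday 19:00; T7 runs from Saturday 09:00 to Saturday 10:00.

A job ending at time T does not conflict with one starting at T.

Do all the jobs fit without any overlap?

Two intervals overlap when each starts before the other ends.
Sorted by start: T1, T3, T4, T5, T6, T7, T2.
T3 starts after T1 ends, so nothing later overlaps T1 either.
T4 starts after T3 ends, so nothing later overlaps T3 either.
T5 starts after T4 ends, so nothing later overlaps T4 either.
T6 starts after T5 ends, so nothing later overlaps T5 either.
T7 starts after T6 ends, so nothing later overlaps T6 either.
T2 starts exactly when T7 ends (back-to-back, no overlap).
Every pair is clear; the schedule has no overlaps.

Yes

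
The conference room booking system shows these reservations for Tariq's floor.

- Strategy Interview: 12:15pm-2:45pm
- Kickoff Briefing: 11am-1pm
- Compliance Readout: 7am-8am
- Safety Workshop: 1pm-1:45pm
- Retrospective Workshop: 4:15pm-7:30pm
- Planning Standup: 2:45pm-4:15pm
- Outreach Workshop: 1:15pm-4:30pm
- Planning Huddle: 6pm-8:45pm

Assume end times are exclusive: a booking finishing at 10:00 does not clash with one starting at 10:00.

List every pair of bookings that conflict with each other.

Kickoff Briefing & Strategy Interview, Outreach Workshop & Planning Standup, Outreach Workshop & Retrospective Workshop, Outreach Workshop & Safety Workshop, Outreach Workshop & Strategy Interview, Planning Huddle & Retrospective Workshop, Safety Workshop & Strategy Interview

Check each pair: they overlap iff neither finishes before the other starts.
Sorted by start: Compliance Readout, Kickoff Briefing, Strategy Interview, Safety Workshop, Outreach Workshop, Planning Standup, Retrospective Workshop, Planning Huddle.
Kickoff Briefing starts after Compliance Readout ends, so nothing later overlaps Compliance Readout either.
Strategy Interview starts before Kickoff Briefing ends → Kickoff Briefing and Strategy Interview overlap.
Safety Workshop starts exactly when Kickoff Briefing ends (back-to-back, no overlap), so nothing later overlaps Kickoff Briefing either.
Safety Workshop starts before Strategy Interview ends → Strategy Interview and Safety Workshop overlap.
Outreach Workshop starts before Strategy Interview ends → Strategy Interview and Outreach Workshop overlap.
Planning Standup starts exactly when Strategy Interview ends (back-to-back, no overlap), so nothing later overlaps Strategy Interview either.
Outreach Workshop starts before Safety Workshop ends → Safety Workshop and Outreach Workshop overlap.
Planning Standup starts after Safety Workshop ends, so nothing later overlaps Safety Workshop either.
Planning Standup starts before Outreach Workshop ends → Outreach Workshop and Planning Standup overlap.
Retrospective Workshop starts before Outreach Workshop ends → Outreach Workshop and Retrospective Workshop overlap.
Planning Huddle starts after Outreach Workshop ends.
Retrospective Workshop starts exactly when Planning Standup ends (back-to-back, no overlap), so nothing later overlaps Planning Standup either.
Planning Huddle starts before Retrospective Workshop ends → Retrospective Workshop and Planning Huddle overlap.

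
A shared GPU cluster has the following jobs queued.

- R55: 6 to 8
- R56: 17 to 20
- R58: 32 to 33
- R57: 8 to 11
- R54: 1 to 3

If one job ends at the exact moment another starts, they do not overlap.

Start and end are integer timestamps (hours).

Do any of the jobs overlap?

No

Sorted by start: R54, R55, R57, R56, R58.
R55 starts after R54 ends, so nothing later overlaps R54 either.
R57 starts exactly when R55 ends (back-to-back, no overlap), so nothing later overlaps R55 either.
R56 starts after R57 ends, so nothing later overlaps R57 either.
R58 starts after R56 ends.
Every pair is clear; the schedule has no overlaps.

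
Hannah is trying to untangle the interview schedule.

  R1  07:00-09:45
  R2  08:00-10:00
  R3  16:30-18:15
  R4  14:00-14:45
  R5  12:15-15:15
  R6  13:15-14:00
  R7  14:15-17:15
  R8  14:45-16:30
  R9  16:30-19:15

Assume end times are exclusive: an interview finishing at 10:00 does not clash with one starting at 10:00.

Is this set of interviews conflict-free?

No

Check each pair: they overlap iff neither finishes before the other starts.
Sorted by start: R1, R2, R5, R6, R4, R7, R8, R3, R9.
R2 starts before R1 ends → R1 and R2 overlap.
That's a conflict, so the schedule is not conflict-free.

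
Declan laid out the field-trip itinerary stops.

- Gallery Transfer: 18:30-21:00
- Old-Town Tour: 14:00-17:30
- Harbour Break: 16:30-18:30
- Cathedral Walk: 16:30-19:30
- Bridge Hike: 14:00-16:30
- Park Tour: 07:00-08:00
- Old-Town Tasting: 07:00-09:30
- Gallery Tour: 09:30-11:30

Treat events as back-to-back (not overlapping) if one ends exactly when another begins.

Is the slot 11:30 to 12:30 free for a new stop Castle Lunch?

Old-Town Tasting: ends 09:30 at or before Castle Lunch starts 11:30 → clear.
Park Tour: ends 08:00 at or before Castle Lunch starts 11:30 → clear.
Gallery Tour: ends 11:30 at or before Castle Lunch starts 11:30 → clear.
Old-Town Tour: starts 14:00 at or after Castle Lunch ends 12:30 → clear.
Bridge Hike: starts 14:00 at or after Castle Lunch ends 12:30 → clear.
Cathedral Walk: starts 16:30 at or after Castle Lunch ends 12:30 → clear.
Harbour Break: starts 16:30 at or after Castle Lunch ends 12:30 → clear.
Gallery Transfer: starts 18:30 at or after Castle Lunch ends 12:30 → clear.

Yes — the slot is free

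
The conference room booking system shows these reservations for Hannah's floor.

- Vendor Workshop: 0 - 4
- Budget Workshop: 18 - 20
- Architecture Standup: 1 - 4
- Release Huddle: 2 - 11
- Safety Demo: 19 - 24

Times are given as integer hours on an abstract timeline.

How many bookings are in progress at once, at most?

Sweep the timeline, counting +1 at each start and −1 at each end (ends before starts at a tie):
0 start Vendor Workshop → 1
1 start Architecture Standup → 2
2 start Release Huddle → 3
4 end Architecture Standup → 2
4 end Vendor Workshop → 1
11 end Release Huddle → 0
18 start Budget Workshop → 1
19 start Safety Demo → 2
20 end Budget Workshop → 1
24 end Safety Demo → 0
Peak is 3, at 2 (Architecture Standup, Release Huddle, Vendor Workshop).

3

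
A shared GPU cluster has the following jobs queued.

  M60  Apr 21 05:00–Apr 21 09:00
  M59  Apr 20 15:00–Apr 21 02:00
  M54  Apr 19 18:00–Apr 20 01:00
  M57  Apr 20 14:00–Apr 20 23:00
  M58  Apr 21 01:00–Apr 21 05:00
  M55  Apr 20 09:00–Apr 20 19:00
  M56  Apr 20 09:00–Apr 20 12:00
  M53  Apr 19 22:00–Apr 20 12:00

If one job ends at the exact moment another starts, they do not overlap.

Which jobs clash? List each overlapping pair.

Sorted by start: M54, M53, M55, M56, M57, M59, M58, M60.
M53 starts before M54 ends → M54 and M53 overlap.
M55 starts after M54 ends — done with M54.
M55 starts before M53 ends → M53 and M55 overlap.
M56 starts before M53 ends → M53 and M56 overlap.
M57 starts after M53 ends — done with M53.
M56 starts before M55 ends → M55 and M56 overlap.
M57 starts before M55 ends → M55 and M57 overlap.
M59 starts before M55 ends → M55 and M59 overlap.
M58 starts after M55 ends — done with M55.
M57 starts after M56 ends — done with M56.
M59 starts before M57 ends → M57 and M59 overlap.
M58 starts after M57 ends — done with M57.
M58 starts before M59 ends → M59 and M58 overlap.
M60 starts after M59 ends.
M60 starts exactly when M58 ends (back-to-back, no overlap).

M53 & M54, M53 & M55, M53 & M56, M55 & M56, M55 & M57, M55 & M59, M57 & M59, M58 & M59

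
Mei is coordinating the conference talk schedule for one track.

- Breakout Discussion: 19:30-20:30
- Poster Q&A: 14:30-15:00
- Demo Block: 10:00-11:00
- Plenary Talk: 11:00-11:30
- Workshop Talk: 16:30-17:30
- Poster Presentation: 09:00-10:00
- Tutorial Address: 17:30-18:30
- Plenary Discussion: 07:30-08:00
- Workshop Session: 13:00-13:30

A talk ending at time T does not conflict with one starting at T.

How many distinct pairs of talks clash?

0

Check each pair: they overlap iff neither finishes before the other starts.
Sorted by start: Plenary Discussion, Poster Presentation, Demo Block, Plenary Talk, Workshop Session, Poster Q&A, Workshop Talk, Tutorial Address, Breakout Discussion.
Poster Presentation starts after Plenary Discussion ends; Plenary Discussion is clear from here.
Demo Block starts exactly when Poster Presentation ends (back-to-back, no overlap); Poster Presentation is clear from here.
Plenary Talk starts exactly when Demo Block ends (back-to-back, no overlap); Demo Block is clear from here.
Workshop Session starts after Plenary Talk ends; Plenary Talk is clear from here.
Poster Q&A starts after Workshop Session ends; Workshop Session is clear from here.
Workshop Talk starts after Poster Q&A ends; Poster Q&A is clear from here.
Tutorial Address starts exactly when Workshop Talk ends (back-to-back, no overlap); Workshop Talk is clear from here.
Breakout Discussion starts after Tutorial Address ends.
No pair overlaps.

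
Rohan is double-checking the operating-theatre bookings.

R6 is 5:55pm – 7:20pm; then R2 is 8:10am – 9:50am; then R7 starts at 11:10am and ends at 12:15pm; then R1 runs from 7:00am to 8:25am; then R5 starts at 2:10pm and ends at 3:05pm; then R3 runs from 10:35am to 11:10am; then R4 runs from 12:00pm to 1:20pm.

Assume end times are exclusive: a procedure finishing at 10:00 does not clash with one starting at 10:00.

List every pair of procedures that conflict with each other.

Sorted by start: R1, R2, R3, R7, R4, R5, R6.
R2 starts before R1 ends → R1 and R2 overlap.
R3 starts after R1 ends, so nothing later overlaps R1 either.
R3 starts after R2 ends, so nothing later overlaps R2 either.
R7 starts exactly when R3 ends (back-to-back, no overlap), so nothing later overlaps R3 either.
R4 starts before R7 ends → R7 and R4 overlap.
R5 starts after R7 ends, so nothing later overlaps R7 either.
R5 starts after R4 ends, so nothing later overlaps R4 either.
R6 starts after R5 ends.

R1 & R2, R4 & R7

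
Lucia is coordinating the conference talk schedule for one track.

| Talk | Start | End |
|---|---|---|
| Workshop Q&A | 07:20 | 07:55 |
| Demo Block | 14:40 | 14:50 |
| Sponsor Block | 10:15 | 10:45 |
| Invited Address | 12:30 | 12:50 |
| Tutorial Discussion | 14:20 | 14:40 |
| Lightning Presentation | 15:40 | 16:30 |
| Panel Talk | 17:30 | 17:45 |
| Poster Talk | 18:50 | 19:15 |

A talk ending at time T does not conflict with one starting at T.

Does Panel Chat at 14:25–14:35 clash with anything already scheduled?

Workshop Q&A: ends 07:55 at or before Panel Chat starts 14:25 → clear.
Sponsor Block: ends 10:45 at or before Panel Chat starts 14:25 → clear.
Invited Address: ends 12:50 at or before Panel Chat starts 14:25 → clear.
Tutorial Discussion: starts 14:20 before Panel Chat ends 14:35, and ends 14:40 after Panel Chat starts 14:25 → overlap.
Demo Block: starts 14:40 at or after Panel Chat ends 14:35 → clear.
Lightning Presentation: starts 15:40 at or after Panel Chat ends 14:35 → clear.
Panel Talk: starts 17:30 at or after Panel Chat ends 14:35 → clear.
Poster Talk: starts 18:50 at or after Panel Chat ends 14:35 → clear.
Panel Chat overlaps Tutorial Discussion.

Yes — it overlaps Tutorial Discussion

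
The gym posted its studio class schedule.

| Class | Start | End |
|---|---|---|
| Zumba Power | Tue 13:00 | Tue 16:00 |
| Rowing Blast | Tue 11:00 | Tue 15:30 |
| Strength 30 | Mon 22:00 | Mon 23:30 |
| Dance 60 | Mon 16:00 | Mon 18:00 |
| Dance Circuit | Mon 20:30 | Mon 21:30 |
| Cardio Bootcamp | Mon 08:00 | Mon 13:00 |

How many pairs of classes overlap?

1

Check each pair: they overlap iff neither finishes before the other starts.
Sorted by start: Cardio Bootcamp, Dance 60, Dance Circuit, Strength 30, Rowing Blast, Zumba Power.
Dance 60 starts after Cardio Bootcamp ends, so nothing later overlaps Cardio Bootcamp either.
Dance Circuit starts after Dance 60 ends, so nothing later overlaps Dance 60 either.
Strength 30 starts after Dance Circuit ends, so nothing later overlaps Dance Circuit either.
Rowing Blast starts after Strength 30 ends, so nothing later overlaps Strength 30 either.
Zumba Power starts before Rowing Blast ends → Rowing Blast and Zumba Power overlap.
Overlapping pairs: Rowing Blast & Zumba Power — 1 in total.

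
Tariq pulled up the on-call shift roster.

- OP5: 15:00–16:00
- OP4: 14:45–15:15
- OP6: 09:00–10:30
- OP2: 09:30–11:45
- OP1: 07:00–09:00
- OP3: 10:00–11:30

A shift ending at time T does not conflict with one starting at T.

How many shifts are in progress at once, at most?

Walk through starts and ends in time order (an end at T is processed before a start at T):
07:00 start OP1 → 1
09:00 end OP1 → 0
09:00 start OP6 → 1
09:30 start OP2 → 2
10:00 start OP3 → 3
10:30 end OP6 → 2
11:30 end OP3 → 1
11:45 end OP2 → 0
14:45 start OP4 → 1
15:00 start OP5 → 2
15:15 end OP4 → 1
16:00 end OP5 → 0
Peak is 3, at 10:00 (OP2, OP3, OP6).

3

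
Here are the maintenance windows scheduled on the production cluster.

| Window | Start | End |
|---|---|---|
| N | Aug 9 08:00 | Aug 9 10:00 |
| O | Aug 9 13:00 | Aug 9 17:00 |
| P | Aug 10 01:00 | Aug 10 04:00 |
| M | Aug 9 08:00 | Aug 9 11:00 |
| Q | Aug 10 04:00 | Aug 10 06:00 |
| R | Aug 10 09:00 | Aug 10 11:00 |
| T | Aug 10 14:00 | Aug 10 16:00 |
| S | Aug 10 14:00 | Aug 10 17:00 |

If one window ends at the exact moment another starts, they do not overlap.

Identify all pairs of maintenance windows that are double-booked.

Two intervals overlap when each starts before the other ends.
Sorted by start: M, N, O, P, Q, R, S, T.
N starts before M ends → M and N overlap.
O starts after M ends; M is clear from here.
O starts after N ends; N is clear from here.
P starts after O ends; O is clear from here.
Q starts exactly when P ends (back-to-back, no overlap); P is clear from here.
R starts after Q ends; Q is clear from here.
S starts after R ends; R is clear from here.
T starts before S ends → S and T overlap.

M & N, S & T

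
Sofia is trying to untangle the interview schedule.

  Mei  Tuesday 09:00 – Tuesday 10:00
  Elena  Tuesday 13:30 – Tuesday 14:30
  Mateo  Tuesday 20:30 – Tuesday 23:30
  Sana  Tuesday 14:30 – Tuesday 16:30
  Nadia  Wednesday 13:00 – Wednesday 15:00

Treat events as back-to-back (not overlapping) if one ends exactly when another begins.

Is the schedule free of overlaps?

Yes

Check each pair: they overlap iff neither finishes before the other starts.
Sorted by start: Mei, Elena, Sana, Mateo, Nadia.
Elena starts after Mei ends; Mei is clear from here.
Sana starts exactly when Elena ends (back-to-back, no overlap); Elena is clear from here.
Mateo starts after Sana ends; Sana is clear from here.
Nadia starts after Mateo ends.
Every pair is clear; the schedule has no overlaps.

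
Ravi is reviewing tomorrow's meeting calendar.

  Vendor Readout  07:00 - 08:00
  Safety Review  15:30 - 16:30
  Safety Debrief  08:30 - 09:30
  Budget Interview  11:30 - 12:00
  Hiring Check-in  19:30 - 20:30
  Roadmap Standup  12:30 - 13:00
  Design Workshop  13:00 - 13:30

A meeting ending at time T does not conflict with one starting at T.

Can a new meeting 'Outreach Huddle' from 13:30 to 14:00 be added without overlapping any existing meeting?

Yes — the slot is free

Vendor Readout: ends 08:00 at or before Outreach Huddle starts 13:30 → clear.
Safety Debrief: ends 09:30 at or before Outreach Huddle starts 13:30 → clear.
Budget Interview: ends 12:00 at or before Outreach Huddle starts 13:30 → clear.
Roadmap Standup: ends 13:00 at or before Outreach Huddle starts 13:30 → clear.
Design Workshop: ends 13:30 at or before Outreach Huddle starts 13:30 → clear.
Safety Review: starts 15:30 at or after Outreach Huddle ends 14:00 → clear.
Hiring Check-in: starts 19:30 at or after Outreach Huddle ends 14:00 → clear.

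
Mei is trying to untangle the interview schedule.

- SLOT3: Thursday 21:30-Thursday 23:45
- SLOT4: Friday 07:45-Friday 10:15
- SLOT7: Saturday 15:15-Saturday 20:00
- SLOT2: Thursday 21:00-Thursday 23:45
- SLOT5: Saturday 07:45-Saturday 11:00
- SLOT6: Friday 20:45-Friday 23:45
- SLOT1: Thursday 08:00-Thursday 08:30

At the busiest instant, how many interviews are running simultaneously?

2

Sweep the timeline, counting +1 at each start and −1 at each end (ends before starts at a tie):
Thursday 08:00 start SLOT1 → 1
Thursday 08:30 end SLOT1 → 0
Thursday 21:00 start SLOT2 → 1
Thursday 21:30 start SLOT3 → 2
Thursday 23:45 end SLOT2 → 1
Thursday 23:45 end SLOT3 → 0
Friday 07:45 start SLOT4 → 1
Friday 10:15 end SLOT4 → 0
Friday 20:45 start SLOT6 → 1
Friday 23:45 end SLOT6 → 0
Saturday 07:45 start SLOT5 → 1
Saturday 11:00 end SLOT5 → 0
Saturday 15:15 start SLOT7 → 1
Saturday 20:00 end SLOT7 → 0
Peak is 2, at Thursday 21:30 (SLOT2, SLOT3).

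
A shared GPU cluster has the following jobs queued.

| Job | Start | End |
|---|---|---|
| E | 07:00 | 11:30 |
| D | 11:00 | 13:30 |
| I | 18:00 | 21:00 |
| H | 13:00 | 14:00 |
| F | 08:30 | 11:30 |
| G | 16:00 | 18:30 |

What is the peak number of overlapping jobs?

3

Walk through starts and ends in time order (an end at T is processed before a start at T):
07:00 start E → 1
08:30 start F → 2
11:00 start D → 3
11:30 end E → 2
11:30 end F → 1
13:00 start H → 2
13:30 end D → 1
14:00 end H → 0
16:00 start G → 1
18:00 start I → 2
18:30 end G → 1
21:00 end I → 0
Peak is 3, at 11:00 (D, E, F).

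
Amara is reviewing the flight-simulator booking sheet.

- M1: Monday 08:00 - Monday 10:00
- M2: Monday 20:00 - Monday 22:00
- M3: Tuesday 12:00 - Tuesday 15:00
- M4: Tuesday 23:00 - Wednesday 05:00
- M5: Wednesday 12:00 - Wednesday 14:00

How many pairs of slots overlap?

0

Sorted by start: M1, M2, M3, M4, M5.
M2 starts after M1 ends, so M1 has no further overlaps.
M3 starts after M2 ends, so M2 has no further overlaps.
M4 starts after M3 ends, so M3 has no further overlaps.
M5 starts after M4 ends.
No pair overlaps.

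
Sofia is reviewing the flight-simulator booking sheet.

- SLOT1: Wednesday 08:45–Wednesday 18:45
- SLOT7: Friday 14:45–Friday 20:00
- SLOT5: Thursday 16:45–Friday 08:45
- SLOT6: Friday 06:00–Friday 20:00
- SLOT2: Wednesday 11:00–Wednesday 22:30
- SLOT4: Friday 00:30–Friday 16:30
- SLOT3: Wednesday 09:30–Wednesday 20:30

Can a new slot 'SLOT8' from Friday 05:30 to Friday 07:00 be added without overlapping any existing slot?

No — it overlaps SLOT4, SLOT5, SLOT6

SLOT1: ends Wednesday 18:45 at or before SLOT8 starts Friday 05:30 → clear.
SLOT3: ends Wednesday 20:30 at or before SLOT8 starts Friday 05:30 → clear.
SLOT2: ends Wednesday 22:30 at or before SLOT8 starts Friday 05:30 → clear.
SLOT5: starts Thursday 16:45 before SLOT8 ends Friday 07:00, and ends Friday 08:45 after SLOT8 starts Friday 05:30 → overlap.
SLOT4: starts Friday 00:30 before SLOT8 ends Friday 07:00, and ends Friday 16:30 after SLOT8 starts Friday 05:30 → overlap.
SLOT6: starts Friday 06:00 before SLOT8 ends Friday 07:00, and ends Friday 20:00 after SLOT8 starts Friday 05:30 → overlap.
SLOT7: starts Friday 14:45 at or after SLOT8 ends Friday 07:00 → clear.
SLOT8 overlaps SLOT4, SLOT5, SLOT6.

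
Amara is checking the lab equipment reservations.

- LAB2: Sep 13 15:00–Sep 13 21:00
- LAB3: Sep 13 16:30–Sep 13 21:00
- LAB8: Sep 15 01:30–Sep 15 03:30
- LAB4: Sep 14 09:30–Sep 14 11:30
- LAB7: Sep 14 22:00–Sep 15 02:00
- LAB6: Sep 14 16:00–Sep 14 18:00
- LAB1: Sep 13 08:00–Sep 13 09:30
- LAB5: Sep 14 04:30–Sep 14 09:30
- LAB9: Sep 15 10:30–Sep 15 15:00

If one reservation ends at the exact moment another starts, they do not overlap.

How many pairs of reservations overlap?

Sorted by start: LAB1, LAB2, LAB3, LAB5, LAB4, LAB6, LAB7, LAB8, LAB9.
LAB2 starts after LAB1 ends — done with LAB1.
LAB3 starts before LAB2 ends → LAB2 and LAB3 overlap.
LAB5 starts after LAB2 ends — done with LAB2.
LAB5 starts after LAB3 ends — done with LAB3.
LAB4 starts exactly when LAB5 ends (back-to-back, no overlap) — done with LAB5.
LAB6 starts after LAB4 ends — done with LAB4.
LAB7 starts after LAB6 ends — done with LAB6.
LAB8 starts before LAB7 ends → LAB7 and LAB8 overlap.
LAB9 starts after LAB7 ends.
LAB9 starts after LAB8 ends.
Overlapping pairs: LAB2 & LAB3, LAB7 & LAB8 — 2 in total.

2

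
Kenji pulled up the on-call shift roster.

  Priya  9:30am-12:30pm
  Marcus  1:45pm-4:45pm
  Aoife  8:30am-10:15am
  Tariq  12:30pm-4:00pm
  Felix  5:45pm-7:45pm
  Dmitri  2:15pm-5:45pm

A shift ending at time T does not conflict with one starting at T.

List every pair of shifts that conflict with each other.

Sorted by start: Aoife, Priya, Tariq, Marcus, Dmitri, Felix.
Priya starts before Aoife ends → Aoife and Priya overlap.
Tariq starts after Aoife ends, so Aoife has no further overlaps.
Tariq starts exactly when Priya ends (back-to-back, no overlap), so Priya has no further overlaps.
Marcus starts before Tariq ends → Tariq and Marcus overlap.
Dmitri starts before Tariq ends → Tariq and Dmitri overlap.
Felix starts after Tariq ends.
Dmitri starts before Marcus ends → Marcus and Dmitri overlap.
Felix starts after Marcus ends.
Felix starts exactly when Dmitri ends (back-to-back, no overlap).

Aoife & Priya, Dmitri & Marcus, Dmitri & Tariq, Marcus & Tariq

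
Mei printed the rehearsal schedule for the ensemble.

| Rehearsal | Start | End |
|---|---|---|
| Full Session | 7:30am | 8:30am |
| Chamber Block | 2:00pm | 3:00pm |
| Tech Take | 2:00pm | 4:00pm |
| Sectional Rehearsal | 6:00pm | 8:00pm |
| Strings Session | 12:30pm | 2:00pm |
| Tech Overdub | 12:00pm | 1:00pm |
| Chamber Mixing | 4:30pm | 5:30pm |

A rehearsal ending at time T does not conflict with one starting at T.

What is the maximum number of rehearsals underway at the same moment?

2

Sweep the timeline, counting +1 at each start and −1 at each end (ends before starts at a tie):
7:30am start Full Session → 1
8:30am end Full Session → 0
12:00pm start Tech Overdub → 1
12:30pm start Strings Session → 2
1:00pm end Tech Overdub → 1
2:00pm end Strings Session → 0
2:00pm start Chamber Block → 1
2:00pm start Tech Take → 2
3:00pm end Chamber Block → 1
4:00pm end Tech Take → 0
4:30pm start Chamber Mixing → 1
5:30pm end Chamber Mixing → 0
6:00pm start Sectional Rehearsal → 1
8:00pm end Sectional Rehearsal → 0
Peak is 2, at 12:30pm (Strings Session, Tech Overdub).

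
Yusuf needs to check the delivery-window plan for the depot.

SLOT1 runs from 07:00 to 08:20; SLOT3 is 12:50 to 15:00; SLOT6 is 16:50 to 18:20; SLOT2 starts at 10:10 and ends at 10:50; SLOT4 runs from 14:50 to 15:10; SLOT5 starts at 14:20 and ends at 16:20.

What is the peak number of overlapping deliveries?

Walk through starts and ends in time order (an end at T is processed before a start at T):
07:00 start SLOT1 → 1
08:20 end SLOT1 → 0
10:10 start SLOT2 → 1
10:50 end SLOT2 → 0
12:50 start SLOT3 → 1
14:20 start SLOT5 → 2
14:50 start SLOT4 → 3
15:00 end SLOT3 → 2
15:10 end SLOT4 → 1
16:20 end SLOT5 → 0
16:50 start SLOT6 → 1
18:20 end SLOT6 → 0
Peak is 3, at 14:50 (SLOT3, SLOT4, SLOT5).

3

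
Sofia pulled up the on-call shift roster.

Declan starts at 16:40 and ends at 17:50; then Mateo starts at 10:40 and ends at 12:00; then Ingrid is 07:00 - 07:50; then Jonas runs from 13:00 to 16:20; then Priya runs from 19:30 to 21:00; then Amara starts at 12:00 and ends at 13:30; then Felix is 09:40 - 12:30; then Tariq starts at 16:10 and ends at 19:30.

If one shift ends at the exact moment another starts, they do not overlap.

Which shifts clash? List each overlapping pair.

Amara & Felix, Amara & Jonas, Declan & Tariq, Felix & Mateo, Jonas & Tariq

Sorted by start: Ingrid, Felix, Mateo, Amara, Jonas, Tariq, Declan, Priya.
Felix starts after Ingrid ends; Ingrid is clear from here.
Mateo starts before Felix ends → Felix and Mateo overlap.
Amara starts before Felix ends → Felix and Amara overlap.
Jonas starts after Felix ends; Felix is clear from here.
Amara starts exactly when Mateo ends (back-to-back, no overlap); Mateo is clear from here.
Jonas starts before Amara ends → Amara and Jonas overlap.
Tariq starts after Amara ends; Amara is clear from here.
Tariq starts before Jonas ends → Jonas and Tariq overlap.
Declan starts after Jonas ends; Jonas is clear from here.
Declan starts before Tariq ends → Tariq and Declan overlap.
Priya starts exactly when Tariq ends (back-to-back, no overlap).
Priya starts after Declan ends.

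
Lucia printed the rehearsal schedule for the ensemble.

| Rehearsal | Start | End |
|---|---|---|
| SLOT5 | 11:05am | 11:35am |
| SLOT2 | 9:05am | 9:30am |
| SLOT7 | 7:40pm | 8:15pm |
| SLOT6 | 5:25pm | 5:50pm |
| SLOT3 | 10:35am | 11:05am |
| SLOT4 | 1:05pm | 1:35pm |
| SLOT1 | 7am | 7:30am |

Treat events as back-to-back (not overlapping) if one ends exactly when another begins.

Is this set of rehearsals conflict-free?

Sorted by start: SLOT1, SLOT2, SLOT3, SLOT5, SLOT4, SLOT6, SLOT7.
SLOT2 starts after SLOT1 ends — done with SLOT1.
SLOT3 starts after SLOT2 ends — done with SLOT2.
SLOT5 starts exactly when SLOT3 ends (back-to-back, no overlap) — done with SLOT3.
SLOT4 starts after SLOT5 ends — done with SLOT5.
SLOT6 starts after SLOT4 ends — done with SLOT4.
SLOT7 starts after SLOT6 ends.
Every pair is clear; the schedule has no overlaps.

Yes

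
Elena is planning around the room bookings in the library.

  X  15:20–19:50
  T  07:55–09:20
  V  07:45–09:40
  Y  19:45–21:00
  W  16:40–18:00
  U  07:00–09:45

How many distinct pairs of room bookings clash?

Sorted by start: U, V, T, X, W, Y.
V starts before U ends → U and V overlap.
T starts before U ends → U and T overlap.
X starts after U ends; U is clear from here.
T starts before V ends → V and T overlap.
X starts after V ends; V is clear from here.
X starts after T ends; T is clear from here.
W starts before X ends → X and W overlap.
Y starts before X ends → X and Y overlap.
Y starts after W ends.
Overlapping pairs: T & U, T & V, U & V, W & X, X & Y — 5 in total.

5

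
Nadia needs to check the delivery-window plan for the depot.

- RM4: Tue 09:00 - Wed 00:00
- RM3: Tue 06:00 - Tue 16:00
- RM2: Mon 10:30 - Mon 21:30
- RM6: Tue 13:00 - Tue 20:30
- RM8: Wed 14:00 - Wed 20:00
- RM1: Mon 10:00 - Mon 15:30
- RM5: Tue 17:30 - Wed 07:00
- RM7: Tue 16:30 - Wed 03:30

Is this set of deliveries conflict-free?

No

Two intervals overlap when each starts before the other ends.
Sorted by start: RM1, RM2, RM3, RM4, RM6, RM7, RM5, RM8.
RM2 starts before RM1 ends → RM1 and RM2 overlap.
That's a conflict, so the schedule is not conflict-free.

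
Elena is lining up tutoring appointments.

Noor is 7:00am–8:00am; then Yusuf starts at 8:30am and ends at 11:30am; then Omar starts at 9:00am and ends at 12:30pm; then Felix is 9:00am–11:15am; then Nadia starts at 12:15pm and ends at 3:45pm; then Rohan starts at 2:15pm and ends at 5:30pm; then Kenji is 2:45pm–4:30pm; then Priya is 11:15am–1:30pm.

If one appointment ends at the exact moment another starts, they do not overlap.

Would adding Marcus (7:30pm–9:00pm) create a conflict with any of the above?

Noor: ends 8:00am at or before Marcus starts 7:30pm → clear.
Yusuf: ends 11:30am at or before Marcus starts 7:30pm → clear.
Omar: ends 12:30pm at or before Marcus starts 7:30pm → clear.
Felix: ends 11:15am at or before Marcus starts 7:30pm → clear.
Priya: ends 1:30pm at or before Marcus starts 7:30pm → clear.
Nadia: ends 3:45pm at or before Marcus starts 7:30pm → clear.
Rohan: ends 5:30pm at or before Marcus starts 7:30pm → clear.
Kenji: ends 4:30pm at or before Marcus starts 7:30pm → clear.

No — it doesn't clash with anything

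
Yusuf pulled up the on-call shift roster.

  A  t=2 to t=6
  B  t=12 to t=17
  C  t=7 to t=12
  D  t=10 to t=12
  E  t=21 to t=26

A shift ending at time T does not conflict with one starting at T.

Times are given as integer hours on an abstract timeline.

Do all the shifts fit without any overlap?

No

Sorted by start: A, C, D, B, E.
C starts after A ends; A is clear from here.
D starts before C ends → C and D overlap.
That's a conflict, so the schedule is not conflict-free.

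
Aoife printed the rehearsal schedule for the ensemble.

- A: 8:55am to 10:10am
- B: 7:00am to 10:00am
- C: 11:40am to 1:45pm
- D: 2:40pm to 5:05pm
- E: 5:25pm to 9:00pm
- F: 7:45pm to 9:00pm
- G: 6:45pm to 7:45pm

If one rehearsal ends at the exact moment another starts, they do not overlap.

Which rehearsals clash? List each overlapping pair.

A & B, E & F, E & G

Two intervals overlap when each starts before the other ends.
Sorted by start: B, A, C, D, E, G, F.
A starts before B ends → B and A overlap.
C starts after B ends, so nothing later overlaps B either.
C starts after A ends, so nothing later overlaps A either.
D starts after C ends, so nothing later overlaps C either.
E starts after D ends, so nothing later overlaps D either.
G starts before E ends → E and G overlap.
F starts before E ends → E and F overlap.
F starts exactly when G ends (back-to-back, no overlap).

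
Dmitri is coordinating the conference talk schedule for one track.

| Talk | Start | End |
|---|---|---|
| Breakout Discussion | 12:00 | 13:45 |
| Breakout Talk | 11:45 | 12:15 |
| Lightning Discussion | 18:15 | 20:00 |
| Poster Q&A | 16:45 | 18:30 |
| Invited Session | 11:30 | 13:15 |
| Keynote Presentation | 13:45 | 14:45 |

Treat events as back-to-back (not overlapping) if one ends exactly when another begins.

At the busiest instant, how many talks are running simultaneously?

Sort all start/end points and keep a running count:
11:30 start Invited Session → 1
11:45 start Breakout Talk → 2
12:00 start Breakout Discussion → 3
12:15 end Breakout Talk → 2
13:15 end Invited Session → 1
13:45 end Breakout Discussion → 0
13:45 start Keynote Presentation → 1
14:45 end Keynote Presentation → 0
16:45 start Poster Q&A → 1
18:15 start Lightning Discussion → 2
18:30 end Poster Q&A → 1
20:00 end Lightning Discussion → 0
Peak is 3, at 12:00 (Breakout Discussion, Breakout Talk, Invited Session).

3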